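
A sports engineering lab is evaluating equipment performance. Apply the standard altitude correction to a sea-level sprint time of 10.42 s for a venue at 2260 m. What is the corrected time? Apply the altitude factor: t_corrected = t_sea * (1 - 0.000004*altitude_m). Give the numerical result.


Correction factor = 1 - 0.000004 * 2260 = 0.99096
t_corrected = t_sea * factor = 10.42 * 0.99096
t_corrected = 10.3258 s

10.3258 s


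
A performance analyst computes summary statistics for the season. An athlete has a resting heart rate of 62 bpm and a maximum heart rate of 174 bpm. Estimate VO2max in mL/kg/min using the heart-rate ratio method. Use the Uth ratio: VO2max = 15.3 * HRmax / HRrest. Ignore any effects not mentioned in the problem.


VO2max = 15.3 * HRmax / HRrest
VO2max = 15.3 * 174 / 62
VO2max = 2662.2 / 62 = 42.9387 mL/kg/min

42.9387 mL/kg/min


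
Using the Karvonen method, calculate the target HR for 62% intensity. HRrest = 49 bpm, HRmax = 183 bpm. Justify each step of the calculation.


Target = HRrest + pct*(HRmax - HRrest)
Heart rate reserve = HRmax - HRrest = 183 - 49 = 134 bpm
Fraction = 62% = 0.62
Target = 49 + 0.62 * 134
Target = 49 + 83.08 = 132.08 bpm

132.08 bpm


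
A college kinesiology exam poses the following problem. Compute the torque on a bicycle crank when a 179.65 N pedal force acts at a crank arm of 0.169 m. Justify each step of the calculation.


tau = F * d
tau = 179.65 * 0.169
tau = 30.3609 N*m

30.3609 N*m


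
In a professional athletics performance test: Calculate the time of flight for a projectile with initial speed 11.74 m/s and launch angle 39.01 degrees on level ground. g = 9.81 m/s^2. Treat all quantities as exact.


T = 2*v*sin(theta)/g
sin(theta) = sin(39.01 deg) = 0.6295
T = 2*11.74*0.6295 / 9.81
T = 14.7796 / 9.81 = 1.5066 s

1.5066 s


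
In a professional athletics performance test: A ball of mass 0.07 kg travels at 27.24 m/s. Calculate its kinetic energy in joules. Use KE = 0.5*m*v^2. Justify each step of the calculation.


KE = 0.5 * m * v^2
KE = 0.5 * 0.07 * 27.24^2
KE = 0.5 * 0.07 * 742.0176 = 25.9706 J

25.9706 J


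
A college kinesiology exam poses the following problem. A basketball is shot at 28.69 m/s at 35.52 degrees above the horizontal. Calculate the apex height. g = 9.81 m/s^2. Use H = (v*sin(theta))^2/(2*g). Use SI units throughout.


H = (v*sin(theta))^2 / (2*g)
vy = v*sin(theta) = 28.69 * sin(35.52 deg) = 16.6685 m/s
H = vy^2 / (2*g) = 277.8396 / (2*9.81)
H = 277.8396 / 19.62 = 14.161 m

14.161 m


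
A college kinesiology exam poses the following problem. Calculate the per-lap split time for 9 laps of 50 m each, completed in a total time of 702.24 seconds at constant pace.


Split time = total_time / n_laps = 702.24 / 9
Split time = 78.0267 s per lap

78.0267 s


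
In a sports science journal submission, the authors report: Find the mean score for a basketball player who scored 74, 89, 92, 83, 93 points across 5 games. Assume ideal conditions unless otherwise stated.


Average = sum / n
Sum = 431
Average = 431 / 5 = 86.2

86.2


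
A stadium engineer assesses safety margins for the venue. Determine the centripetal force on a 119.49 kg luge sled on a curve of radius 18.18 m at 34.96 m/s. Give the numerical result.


Fc = m * v^2 / r
v^2 = 34.96^2 = 1222.2016
Fc = 119.49 * 1222.2016 / 18.18
Fc = 146040.8692 / 18.18 = 8033.0511 N

8033.0511 N


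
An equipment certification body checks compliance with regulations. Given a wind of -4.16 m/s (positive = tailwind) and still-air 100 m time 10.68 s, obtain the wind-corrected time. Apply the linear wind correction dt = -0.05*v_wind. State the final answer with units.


dt = -0.05 * v_wind = -0.05 * -4.16 = 0.208 s
t_corrected = t_still + dt = 10.68 + (0.208)
t_corrected = 10.888 s

10.888 s


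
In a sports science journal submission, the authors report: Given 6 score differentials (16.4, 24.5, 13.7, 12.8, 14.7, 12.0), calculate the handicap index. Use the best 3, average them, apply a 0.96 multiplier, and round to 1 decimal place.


All differentials: 16.4, 24.5, 13.7, 12.8, 14.7, 12.0
Sorted: 12.0, 12.8, 13.7, 14.7, 16.4, 24.5
Best 3: 12.0, 12.8, 13.7
Average of best = 38.5 / 3 = 12.8333
Raw index = 12.8333 * 0.96 = 12.32
Handicap index = round(12.32, 1) = 12.3

12.3


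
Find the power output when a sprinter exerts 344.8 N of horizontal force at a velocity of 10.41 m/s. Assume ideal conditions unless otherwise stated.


P = F * v
P = 344.8 * 10.41
P = 3589.368 W

3589.368 W


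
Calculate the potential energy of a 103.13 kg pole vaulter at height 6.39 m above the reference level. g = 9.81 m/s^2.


PE = m * g * h
PE = 103.13 * 9.81 * 6.39
PE = 1011.7053 * 6.39 = 6464.7969 J

6464.7969 J


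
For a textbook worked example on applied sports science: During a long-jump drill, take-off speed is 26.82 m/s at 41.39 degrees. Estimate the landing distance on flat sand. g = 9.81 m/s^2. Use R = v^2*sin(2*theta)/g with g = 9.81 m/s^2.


R = v^2 * sin(2*theta) / g
Convert angle to radians: theta = 41.39 deg = 0.7224 rad
sin(2*theta) = sin(1.4448) = 0.9921
R = 26.82^2 * 0.9921 / 9.81
R = 719.3124 * 0.9921 / 9.81 = 72.743 m

72.743 m


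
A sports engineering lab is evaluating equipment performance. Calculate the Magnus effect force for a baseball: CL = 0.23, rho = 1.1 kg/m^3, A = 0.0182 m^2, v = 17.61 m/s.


FM = 0.5 * CL * rho * A * v^2
FM = 0.5 * 0.23 * 1.1 * 0.0182 * 17.61^2
v^2 = 310.1121
FM = 0.5 * 0.23 * 1.1 * 0.0182 * 310.1121 = 0.714 N

0.714 N


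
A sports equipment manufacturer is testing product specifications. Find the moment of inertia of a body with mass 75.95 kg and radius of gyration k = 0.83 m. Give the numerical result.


I = m * k^2
I = 75.95 * 0.83^2
I = 75.95 * 0.6889 = 52.322 kg*m^2

52.322 kg*m^2


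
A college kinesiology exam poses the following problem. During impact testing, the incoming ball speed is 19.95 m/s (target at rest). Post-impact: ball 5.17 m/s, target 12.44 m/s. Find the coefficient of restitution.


e = (v2_after - v1_after) / (v1_before - v2_before)
Numerator = 12.44 - 5.17 = 7.27
Denominator = 19.95 - 0 = 19.95
e = 7.27 / 19.95 = 0.3644

0.3644


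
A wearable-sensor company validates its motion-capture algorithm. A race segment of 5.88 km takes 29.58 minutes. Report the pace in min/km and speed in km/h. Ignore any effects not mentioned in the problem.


Pace = time / distance = 29.58 min / 5.88 km = 5.0306 min/km
Speed = distance / time_in_hours = 5.88 / 0.493 hr
Speed = 11.927 km/h

5.0306 min/km, 11.927 km/h


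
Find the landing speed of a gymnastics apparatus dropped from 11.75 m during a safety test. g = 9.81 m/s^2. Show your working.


v = sqrt(2 * g * h)
v = sqrt(2 * 9.81 * 11.75)
v = sqrt(230.535) = 15.1834 m/s

15.1834 m/s


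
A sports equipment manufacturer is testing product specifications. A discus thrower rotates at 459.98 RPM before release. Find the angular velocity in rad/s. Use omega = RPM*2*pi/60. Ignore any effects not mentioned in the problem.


omega = RPM * 2 * pi / 60
omega = 459.98 * 2 * 3.14159 / 60
omega = 2890.1396 / 60 = 48.169 rad/s

48.169 rad/s


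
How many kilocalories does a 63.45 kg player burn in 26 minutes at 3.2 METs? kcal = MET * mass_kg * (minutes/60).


kcal = MET * mass * time_hr
Convert time: 26 min = 0.4333 hr
kcal = 3.2 * 63.45 * 0.4333
kcal = 87.984 kcal

87.984 kcal


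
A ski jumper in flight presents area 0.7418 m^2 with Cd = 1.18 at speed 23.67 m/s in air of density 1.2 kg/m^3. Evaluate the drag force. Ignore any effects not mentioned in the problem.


Fd = 0.5 * Cd * rho * A * v^2
Fd = 0.5 * 1.18 * 1.2 * 0.7418 * 23.67^2
v^2 = 560.2689
Fd = 0.5 * 1.18 * 1.2 * 0.7418 * 560.2689 = 294.2501 N

294.2501 N


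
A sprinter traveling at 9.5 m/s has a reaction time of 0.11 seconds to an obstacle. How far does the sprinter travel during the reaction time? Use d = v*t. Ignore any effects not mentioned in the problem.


d = v * t
d = 9.5 * 0.11
d = 1.045 m

1.045 m


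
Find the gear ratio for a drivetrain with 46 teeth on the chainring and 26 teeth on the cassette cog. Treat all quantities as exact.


GR = front_teeth / rear_teeth
GR = 46 / 26
GR = 1.7692

1.7692


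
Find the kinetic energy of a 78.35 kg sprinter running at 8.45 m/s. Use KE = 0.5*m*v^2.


KE = 0.5 * m * v^2
KE = 0.5 * 78.35 * 8.45^2
KE = 0.5 * 78.35 * 71.4025 = 2797.1929 J

2797.1929 J


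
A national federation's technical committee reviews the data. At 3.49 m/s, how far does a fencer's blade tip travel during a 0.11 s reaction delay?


d = v * t
d = 3.49 * 0.11
d = 0.3839 m

0.3839 m


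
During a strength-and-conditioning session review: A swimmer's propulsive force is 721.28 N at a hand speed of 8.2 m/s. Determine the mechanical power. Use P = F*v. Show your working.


P = F * v
P = 721.28 * 8.2
P = 5914.496 W

5914.496 W


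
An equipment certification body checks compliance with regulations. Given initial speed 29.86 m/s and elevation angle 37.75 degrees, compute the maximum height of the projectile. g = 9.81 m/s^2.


H = (v*sin(theta))^2 / (2*g)
vy = v*sin(theta) = 29.86 * sin(37.75 deg) = 18.2808 m/s
H = vy^2 / (2*g) = 334.1879 / (2*9.81)
H = 334.1879 / 19.62 = 17.033 m

17.033 m


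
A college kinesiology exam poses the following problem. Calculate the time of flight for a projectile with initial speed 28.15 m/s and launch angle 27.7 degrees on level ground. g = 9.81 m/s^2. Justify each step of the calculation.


T = 2*v*sin(theta)/g
sin(theta) = sin(27.7 deg) = 0.4648
T = 2*28.15*0.4648 / 9.81
T = 26.1706 / 9.81 = 2.6677 s

2.6677 s


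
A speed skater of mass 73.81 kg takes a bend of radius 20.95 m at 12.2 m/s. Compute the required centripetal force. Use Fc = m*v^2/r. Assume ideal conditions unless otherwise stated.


Fc = m * v^2 / r
v^2 = 12.2^2 = 148.84
Fc = 73.81 * 148.84 / 20.95
Fc = 10985.8804 / 20.95 = 524.3857 N

524.3857 N


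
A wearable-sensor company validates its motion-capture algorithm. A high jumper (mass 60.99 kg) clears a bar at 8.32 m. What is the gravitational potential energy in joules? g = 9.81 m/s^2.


PE = m * g * h
PE = 60.99 * 9.81 * 8.32
PE = 598.3119 * 8.32 = 4977.955 J

4977.955 J


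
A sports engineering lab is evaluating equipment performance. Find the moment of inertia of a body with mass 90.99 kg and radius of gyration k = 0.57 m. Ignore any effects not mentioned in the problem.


I = m * k^2
I = 90.99 * 0.57^2
I = 90.99 * 0.3249 = 29.5627 kg*m^2

29.5627 kg*m^2


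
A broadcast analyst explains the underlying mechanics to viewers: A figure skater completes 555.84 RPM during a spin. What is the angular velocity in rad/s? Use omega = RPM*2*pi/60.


omega = RPM * 2 * pi / 60
omega = 555.84 * 2 * 3.14159 / 60
omega = 3492.4457 / 60 = 58.2074 rad/s

58.2074 rad/s


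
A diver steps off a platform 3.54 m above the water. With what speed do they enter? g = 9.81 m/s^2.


v = sqrt(2 * g * h)
v = sqrt(2 * 9.81 * 3.54)
v = sqrt(69.4548) = 8.334 m/s

8.334 m/s


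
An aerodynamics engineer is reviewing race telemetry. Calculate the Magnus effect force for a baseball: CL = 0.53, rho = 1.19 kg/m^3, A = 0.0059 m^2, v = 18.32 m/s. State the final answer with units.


FM = 0.5 * CL * rho * A * v^2
FM = 0.5 * 0.53 * 1.19 * 0.0059 * 18.32^2
v^2 = 335.6224
FM = 0.5 * 0.53 * 1.19 * 0.0059 * 335.6224 = 0.6244 N

0.6244 N


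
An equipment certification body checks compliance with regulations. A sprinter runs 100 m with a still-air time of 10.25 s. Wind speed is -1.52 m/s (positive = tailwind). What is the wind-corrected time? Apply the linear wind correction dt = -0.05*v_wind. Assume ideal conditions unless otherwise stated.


dt = -0.05 * v_wind = -0.05 * -1.52 = 0.076 s
t_corrected = t_still + dt = 10.25 + (0.076)
t_corrected = 10.326 s

10.326 s


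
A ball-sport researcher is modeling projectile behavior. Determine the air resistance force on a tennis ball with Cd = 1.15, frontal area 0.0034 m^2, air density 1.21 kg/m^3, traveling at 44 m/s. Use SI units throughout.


Fd = 0.5 * Cd * rho * A * v^2
Fd = 0.5 * 1.15 * 1.21 * 0.0034 * 44^2
v^2 = 1936
Fd = 0.5 * 1.15 * 1.21 * 0.0034 * 1936 = 4.5797 N

4.5797 N


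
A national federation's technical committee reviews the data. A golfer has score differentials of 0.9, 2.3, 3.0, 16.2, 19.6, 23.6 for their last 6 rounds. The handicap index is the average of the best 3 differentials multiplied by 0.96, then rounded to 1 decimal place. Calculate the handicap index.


All differentials: 0.9, 2.3, 3.0, 16.2, 19.6, 23.6
Sorted: 0.9, 2.3, 3.0, 16.2, 19.6, 23.6
Best 3: 0.9, 2.3, 3.0
Average of best = 6.2 / 3 = 2.0667
Raw index = 2.0667 * 0.96 = 1.984
Handicap index = round(1.984, 1) = 2.0

2.0


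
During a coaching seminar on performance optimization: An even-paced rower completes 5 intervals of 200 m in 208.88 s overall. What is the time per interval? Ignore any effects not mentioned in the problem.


Split time = total_time / n_laps = 208.88 / 5
Split time = 41.776 s per lap

41.776 s


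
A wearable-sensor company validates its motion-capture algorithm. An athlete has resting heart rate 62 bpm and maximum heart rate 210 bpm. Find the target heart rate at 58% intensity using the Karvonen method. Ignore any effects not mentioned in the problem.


Target = HRrest + pct*(HRmax - HRrest)
Heart rate reserve = HRmax - HRrest = 210 - 62 = 148 bpm
Fraction = 58% = 0.58
Target = 62 + 0.58 * 148
Target = 62 + 85.84 = 147.84 bpm

147.84 bpm


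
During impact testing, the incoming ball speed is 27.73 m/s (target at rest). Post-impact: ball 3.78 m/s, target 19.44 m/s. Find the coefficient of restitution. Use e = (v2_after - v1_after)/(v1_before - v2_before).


e = (v2_after - v1_after) / (v1_before - v2_before)
Numerator = 19.44 - 3.78 = 15.66
Denominator = 27.73 - 0 = 27.73
e = 15.66 / 27.73 = 0.5647

0.5647


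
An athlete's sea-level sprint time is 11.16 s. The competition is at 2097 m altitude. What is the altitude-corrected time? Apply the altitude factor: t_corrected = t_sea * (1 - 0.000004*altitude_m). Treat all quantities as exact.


Correction factor = 1 - 0.000004 * 2097 = 0.991612
t_corrected = t_sea * factor = 11.16 * 0.991612
t_corrected = 11.0664 s

11.0664 s


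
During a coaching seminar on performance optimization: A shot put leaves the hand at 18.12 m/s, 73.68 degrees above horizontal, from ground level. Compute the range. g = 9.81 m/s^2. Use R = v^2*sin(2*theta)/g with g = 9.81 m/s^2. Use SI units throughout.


R = v^2 * sin(2*theta) / g
Convert angle to radians: theta = 73.68 deg = 1.286 rad
sin(2*theta) = sin(2.5719) = 0.5394
R = 18.12^2 * 0.5394 / 9.81
R = 328.3344 * 0.5394 / 9.81 = 18.052 m

18.052 m


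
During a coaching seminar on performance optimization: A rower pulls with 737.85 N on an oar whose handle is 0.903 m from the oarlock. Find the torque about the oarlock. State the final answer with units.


tau = F * d
tau = 737.85 * 0.903
tau = 666.2785 N*m

666.2785 N*m


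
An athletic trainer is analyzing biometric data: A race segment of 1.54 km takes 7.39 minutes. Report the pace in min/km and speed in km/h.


Pace = time / distance = 7.39 min / 1.54 km = 4.7987 min/km
Speed = distance / time_in_hours = 1.54 / 0.1232 hr
Speed = 12.5034 km/h

4.7987 min/km, 12.5034 km/h


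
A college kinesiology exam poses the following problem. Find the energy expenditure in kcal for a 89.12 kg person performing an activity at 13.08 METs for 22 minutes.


kcal = MET * mass * time_hr
Convert time: 22 min = 0.3667 hr
kcal = 13.08 * 89.12 * 0.3667
kcal = 427.4195 kcal

427.4195 kcal


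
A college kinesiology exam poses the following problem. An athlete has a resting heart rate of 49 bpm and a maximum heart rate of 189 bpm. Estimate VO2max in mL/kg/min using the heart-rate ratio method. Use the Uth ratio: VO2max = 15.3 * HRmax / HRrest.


VO2max = 15.3 * HRmax / HRrest
VO2max = 15.3 * 189 / 49
VO2max = 2891.7 / 49 = 59.0143 mL/kg/min

59.0143 mL/kg/min


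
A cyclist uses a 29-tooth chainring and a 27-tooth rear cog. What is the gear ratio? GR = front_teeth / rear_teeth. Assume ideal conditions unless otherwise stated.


GR = front_teeth / rear_teeth
GR = 29 / 27
GR = 1.0741

1.0741


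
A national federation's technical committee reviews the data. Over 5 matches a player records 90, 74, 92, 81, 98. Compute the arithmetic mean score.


Average = sum / n
Sum = 435
Average = 435 / 5 = 87

87


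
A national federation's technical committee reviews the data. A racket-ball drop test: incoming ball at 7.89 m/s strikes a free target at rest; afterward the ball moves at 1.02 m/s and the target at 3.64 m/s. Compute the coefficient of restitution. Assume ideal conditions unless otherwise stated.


e = (v2_after - v1_after) / (v1_before - v2_before)
Numerator = 3.64 - 1.02 = 2.62
Denominator = 7.89 - 0 = 7.89
e = 2.62 / 7.89 = 0.3321

0.3321


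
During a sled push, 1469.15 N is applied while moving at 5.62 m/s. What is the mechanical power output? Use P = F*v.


P = F * v
P = 1469.15 * 5.62
P = 8256.623 W

8256.623 W


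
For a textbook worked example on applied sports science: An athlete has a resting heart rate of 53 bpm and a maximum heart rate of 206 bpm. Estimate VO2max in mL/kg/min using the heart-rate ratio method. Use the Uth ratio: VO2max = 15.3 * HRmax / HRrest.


VO2max = 15.3 * HRmax / HRrest
VO2max = 15.3 * 206 / 53
VO2max = 3151.8 / 53 = 59.4679 mL/kg/min

59.4679 mL/kg/min


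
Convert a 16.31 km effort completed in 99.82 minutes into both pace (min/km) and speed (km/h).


Pace = time / distance = 99.82 min / 16.31 km = 6.1202 min/km
Speed = distance / time_in_hours = 16.31 / 1.6637 hr
Speed = 9.8036 km/h

6.1202 min/km, 9.8036 km/h


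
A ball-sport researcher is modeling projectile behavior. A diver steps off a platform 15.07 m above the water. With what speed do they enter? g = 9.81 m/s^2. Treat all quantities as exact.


v = sqrt(2 * g * h)
v = sqrt(2 * 9.81 * 15.07)
v = sqrt(295.6734) = 17.1952 m/s

17.1952 m/s


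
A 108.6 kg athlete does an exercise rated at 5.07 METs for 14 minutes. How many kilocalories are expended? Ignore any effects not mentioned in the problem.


kcal = MET * mass * time_hr
Convert time: 14 min = 0.2333 hr
kcal = 5.07 * 108.6 * 0.2333
kcal = 128.4738 kcal

128.4738 kcal


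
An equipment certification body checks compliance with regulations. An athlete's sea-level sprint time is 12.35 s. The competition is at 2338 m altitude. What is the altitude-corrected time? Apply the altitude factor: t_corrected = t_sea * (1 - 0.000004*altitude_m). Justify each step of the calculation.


Correction factor = 1 - 0.000004 * 2338 = 0.990648
t_corrected = t_sea * factor = 12.35 * 0.990648
t_corrected = 12.2345 s

12.2345 s


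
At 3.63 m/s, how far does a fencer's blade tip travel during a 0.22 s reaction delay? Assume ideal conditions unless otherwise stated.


d = v * t
d = 3.63 * 0.22
d = 0.7986 m

0.7986 m


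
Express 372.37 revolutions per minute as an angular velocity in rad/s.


omega = RPM * 2 * pi / 60
omega = 372.37 * 2 * 3.14159 / 60
omega = 2339.6697 / 60 = 38.9945 rad/s

38.9945 rad/s


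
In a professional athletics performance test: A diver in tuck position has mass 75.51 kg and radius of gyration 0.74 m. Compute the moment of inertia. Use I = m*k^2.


I = m * k^2
I = 75.51 * 0.74^2
I = 75.51 * 0.5476 = 41.3493 kg*m^2

41.3493 kg*m^2


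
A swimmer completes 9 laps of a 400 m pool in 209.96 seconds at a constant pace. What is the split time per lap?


Split time = total_time / n_laps = 209.96 / 9
Split time = 23.3289 s per lap

23.3289 s


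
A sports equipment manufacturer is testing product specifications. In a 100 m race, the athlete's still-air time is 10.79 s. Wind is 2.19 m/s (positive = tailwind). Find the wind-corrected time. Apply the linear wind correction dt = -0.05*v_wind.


dt = -0.05 * v_wind = -0.05 * 2.19 = -0.1095 s
t_corrected = t_still + dt = 10.79 + (-0.1095)
t_corrected = 10.6805 s

10.6805 s


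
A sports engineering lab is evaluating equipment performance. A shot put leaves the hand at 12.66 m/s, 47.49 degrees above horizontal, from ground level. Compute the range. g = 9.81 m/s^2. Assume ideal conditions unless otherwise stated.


R = v^2 * sin(2*theta) / g
Convert angle to radians: theta = 47.49 deg = 0.8289 rad
sin(2*theta) = sin(1.6577) = 0.9962
R = 12.66^2 * 0.9962 / 9.81
R = 160.2756 * 0.9962 / 9.81 = 16.2763 m

16.2763 m


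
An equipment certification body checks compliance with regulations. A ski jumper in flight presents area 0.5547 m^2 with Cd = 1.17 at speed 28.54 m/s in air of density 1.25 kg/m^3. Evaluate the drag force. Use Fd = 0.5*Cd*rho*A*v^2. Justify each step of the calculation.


Fd = 0.5 * Cd * rho * A * v^2
Fd = 0.5 * 1.17 * 1.25 * 0.5547 * 28.54^2
v^2 = 814.5316
Fd = 0.5 * 1.17 * 1.25 * 0.5547 * 814.5316 = 330.3939 N

330.3939 N


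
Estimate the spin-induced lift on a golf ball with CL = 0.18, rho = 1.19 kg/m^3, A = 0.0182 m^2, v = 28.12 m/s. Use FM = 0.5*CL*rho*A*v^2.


FM = 0.5 * CL * rho * A * v^2
FM = 0.5 * 0.18 * 1.19 * 0.0182 * 28.12^2
v^2 = 790.7344
FM = 0.5 * 0.18 * 1.19 * 0.0182 * 790.7344 = 1.5413 N

1.5413 N


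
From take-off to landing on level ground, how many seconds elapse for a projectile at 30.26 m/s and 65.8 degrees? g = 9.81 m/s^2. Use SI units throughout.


T = 2*v*sin(theta)/g
sin(theta) = sin(65.8 deg) = 0.9121
T = 2*30.26*0.9121 / 9.81
T = 55.2015 / 9.81 = 5.6271 s

5.6271 s


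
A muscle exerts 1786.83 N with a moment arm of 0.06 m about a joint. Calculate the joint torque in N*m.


tau = F * d
tau = 1786.83 * 0.06
tau = 107.2098 N*m

107.2098 N*m


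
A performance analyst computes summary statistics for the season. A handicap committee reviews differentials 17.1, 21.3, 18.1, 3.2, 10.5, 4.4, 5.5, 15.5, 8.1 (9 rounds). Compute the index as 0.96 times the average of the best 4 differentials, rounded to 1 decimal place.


All differentials: 17.1, 21.3, 18.1, 3.2, 10.5, 4.4, 5.5, 15.5, 8.1
Sorted: 3.2, 4.4, 5.5, 8.1, 10.5, 15.5, 17.1, 18.1, 21.3
Best 4: 3.2, 4.4, 5.5, 8.1
Average of best = 21.2 / 4 = 5.3
Raw index = 5.3 * 0.96 = 5.088
Handicap index = round(5.088, 1) = 5.1

5.1


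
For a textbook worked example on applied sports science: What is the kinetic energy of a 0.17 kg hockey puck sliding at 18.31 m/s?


KE = 0.5 * m * v^2
KE = 0.5 * 0.17 * 18.31^2
KE = 0.5 * 0.17 * 335.2561 = 28.4968 J

28.4968 J


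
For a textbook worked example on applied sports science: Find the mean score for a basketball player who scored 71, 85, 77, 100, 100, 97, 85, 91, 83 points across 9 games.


Average = sum / n
Sum = 789
Average = 789 / 9 = 87.6667

87.6667


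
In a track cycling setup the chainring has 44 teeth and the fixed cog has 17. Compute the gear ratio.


GR = front_teeth / rear_teeth
GR = 44 / 17
GR = 2.5882

2.5882


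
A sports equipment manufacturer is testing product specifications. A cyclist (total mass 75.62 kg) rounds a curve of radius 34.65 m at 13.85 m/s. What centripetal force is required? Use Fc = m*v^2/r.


Fc = m * v^2 / r
v^2 = 13.85^2 = 191.8225
Fc = 75.62 * 191.8225 / 34.65
Fc = 14505.6174 / 34.65 = 418.6325 N

418.6325 N


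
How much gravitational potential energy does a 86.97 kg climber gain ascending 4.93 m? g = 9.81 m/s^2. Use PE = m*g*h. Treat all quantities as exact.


PE = m * g * h
PE = 86.97 * 9.81 * 4.93
PE = 853.1757 * 4.93 = 4206.1562 J

4206.1562 J


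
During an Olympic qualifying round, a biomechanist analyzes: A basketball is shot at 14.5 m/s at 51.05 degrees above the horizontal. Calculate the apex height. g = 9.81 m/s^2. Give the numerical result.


H = (v*sin(theta))^2 / (2*g)
vy = v*sin(theta) = 14.5 * sin(51.05 deg) = 11.2766 m/s
H = vy^2 / (2*g) = 127.1612 / (2*9.81)
H = 127.1612 / 19.62 = 6.4812 m

6.4812 m


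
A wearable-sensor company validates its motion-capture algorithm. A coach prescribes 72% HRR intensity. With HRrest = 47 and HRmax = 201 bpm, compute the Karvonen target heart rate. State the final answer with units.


Target = HRrest + pct*(HRmax - HRrest)
Heart rate reserve = HRmax - HRrest = 201 - 47 = 154 bpm
Fraction = 72% = 0.72
Target = 47 + 0.72 * 154
Target = 47 + 110.88 = 157.88 bpm

157.88 bpm


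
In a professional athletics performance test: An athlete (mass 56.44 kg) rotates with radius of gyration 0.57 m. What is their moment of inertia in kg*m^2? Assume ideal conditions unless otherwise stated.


I = m * k^2
I = 56.44 * 0.57^2
I = 56.44 * 0.3249 = 18.3374 kg*m^2

18.3374 kg*m^2


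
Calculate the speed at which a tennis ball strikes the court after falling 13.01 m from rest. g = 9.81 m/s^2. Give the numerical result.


v = sqrt(2 * g * h)
v = sqrt(2 * 9.81 * 13.01)
v = sqrt(255.2562) = 15.9767 m/s

15.9767 m/s


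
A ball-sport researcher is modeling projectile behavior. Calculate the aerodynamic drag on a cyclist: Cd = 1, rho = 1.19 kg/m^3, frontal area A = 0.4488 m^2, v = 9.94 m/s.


Fd = 0.5 * Cd * rho * A * v^2
Fd = 0.5 * 1 * 1.19 * 0.4488 * 9.94^2
v^2 = 98.8036
Fd = 0.5 * 1 * 1.19 * 0.4488 * 98.8036 = 26.3841 N

26.3841 N


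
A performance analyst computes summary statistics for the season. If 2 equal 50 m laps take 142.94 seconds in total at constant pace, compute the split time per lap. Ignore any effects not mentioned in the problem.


Split time = total_time / n_laps = 142.94 / 2
Split time = 71.47 s per lap

71.47 s


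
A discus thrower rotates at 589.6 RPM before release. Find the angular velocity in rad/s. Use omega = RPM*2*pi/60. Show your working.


omega = RPM * 2 * pi / 60
omega = 589.6 * 2 * 3.14159 / 60
omega = 3704.5661 / 60 = 61.7428 rad/s

61.7428 rad/s


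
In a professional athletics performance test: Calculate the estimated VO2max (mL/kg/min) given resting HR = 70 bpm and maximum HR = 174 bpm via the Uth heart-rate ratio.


VO2max = 15.3 * HRmax / HRrest
VO2max = 15.3 * 174 / 70
VO2max = 2662.2 / 70 = 38.0314 mL/kg/min

38.0314 mL/kg/min


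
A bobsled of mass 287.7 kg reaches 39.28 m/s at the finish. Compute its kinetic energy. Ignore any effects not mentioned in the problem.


KE = 0.5 * m * v^2
KE = 0.5 * 287.7 * 39.28^2
KE = 0.5 * 287.7 * 1542.9184 = 221948.8118 J

221948.8118 J


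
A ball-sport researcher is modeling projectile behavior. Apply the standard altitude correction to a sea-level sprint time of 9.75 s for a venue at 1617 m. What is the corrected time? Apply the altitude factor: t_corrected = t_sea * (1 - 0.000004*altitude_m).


Correction factor = 1 - 0.000004 * 1617 = 0.993532
t_corrected = t_sea * factor = 9.75 * 0.993532
t_corrected = 9.6869 s

9.6869 s


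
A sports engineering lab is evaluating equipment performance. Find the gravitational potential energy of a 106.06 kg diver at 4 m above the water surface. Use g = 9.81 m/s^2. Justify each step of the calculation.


PE = m * g * h
PE = 106.06 * 9.81 * 4
PE = 1040.4486 * 4 = 4161.7944 J

4161.7944 J


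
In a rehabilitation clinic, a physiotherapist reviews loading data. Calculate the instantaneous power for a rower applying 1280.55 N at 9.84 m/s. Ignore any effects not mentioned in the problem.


P = F * v
P = 1280.55 * 9.84
P = 12600.612 W

12600.612 W


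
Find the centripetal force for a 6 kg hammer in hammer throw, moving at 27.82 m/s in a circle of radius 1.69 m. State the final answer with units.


Fc = m * v^2 / r
v^2 = 27.82^2 = 773.9524
Fc = 6 * 773.9524 / 1.69
Fc = 4643.7144 / 1.69 = 2747.76 N

2747.76 N


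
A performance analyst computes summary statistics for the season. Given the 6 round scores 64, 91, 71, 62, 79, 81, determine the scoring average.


Average = sum / n
Sum = 448
Average = 448 / 6 = 74.6667

74.6667


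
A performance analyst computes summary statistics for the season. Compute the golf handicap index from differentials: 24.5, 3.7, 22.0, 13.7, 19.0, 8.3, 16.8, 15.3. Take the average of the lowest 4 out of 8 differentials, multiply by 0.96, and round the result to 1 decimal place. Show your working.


All differentials: 24.5, 3.7, 22.0, 13.7, 19.0, 8.3, 16.8, 15.3
Sorted: 3.7, 8.3, 13.7, 15.3, 16.8, 19.0, 22.0, 24.5
Best 4: 3.7, 8.3, 13.7, 15.3
Average of best = 41 / 4 = 10.25
Raw index = 10.25 * 0.96 = 9.84
Handicap index = round(9.84, 1) = 9.8

9.8


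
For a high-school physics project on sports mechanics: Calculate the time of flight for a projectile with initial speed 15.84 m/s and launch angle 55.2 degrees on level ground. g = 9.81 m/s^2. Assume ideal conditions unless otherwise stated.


T = 2*v*sin(theta)/g
sin(theta) = sin(55.2 deg) = 0.8211
T = 2*15.84*0.8211 / 9.81
T = 26.014 / 9.81 = 2.6518 s

2.6518 s


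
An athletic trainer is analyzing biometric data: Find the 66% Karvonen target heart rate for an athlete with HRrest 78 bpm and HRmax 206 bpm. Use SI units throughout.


Target = HRrest + pct*(HRmax - HRrest)
Heart rate reserve = HRmax - HRrest = 206 - 78 = 128 bpm
Fraction = 66% = 0.66
Target = 78 + 0.66 * 128
Target = 78 + 84.48 = 162.48 bpm

162.48 bpm


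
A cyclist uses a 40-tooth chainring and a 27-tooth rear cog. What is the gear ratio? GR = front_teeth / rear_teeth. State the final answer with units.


GR = front_teeth / rear_teeth
GR = 40 / 27
GR = 1.4815

1.4815


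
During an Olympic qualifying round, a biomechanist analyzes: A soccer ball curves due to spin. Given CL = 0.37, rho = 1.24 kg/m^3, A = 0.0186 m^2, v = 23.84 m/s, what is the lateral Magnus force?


FM = 0.5 * CL * rho * A * v^2
FM = 0.5 * 0.37 * 1.24 * 0.0186 * 23.84^2
v^2 = 568.3456
FM = 0.5 * 0.37 * 1.24 * 0.0186 * 568.3456 = 2.425 N

2.425 N


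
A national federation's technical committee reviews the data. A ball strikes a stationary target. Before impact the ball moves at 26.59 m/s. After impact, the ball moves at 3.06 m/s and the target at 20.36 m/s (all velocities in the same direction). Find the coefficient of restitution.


e = (v2_after - v1_after) / (v1_before - v2_before)
Numerator = 20.36 - 3.06 = 17.3
Denominator = 26.59 - 0 = 26.59
e = 17.3 / 26.59 = 0.6506

0.6506


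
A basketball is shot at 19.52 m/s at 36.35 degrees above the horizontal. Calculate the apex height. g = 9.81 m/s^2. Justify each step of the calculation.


H = (v*sin(theta))^2 / (2*g)
vy = v*sin(theta) = 19.52 * sin(36.35 deg) = 11.5698 m/s
H = vy^2 / (2*g) = 133.8608 / (2*9.81)
H = 133.8608 / 19.62 = 6.8227 m

6.8227 m


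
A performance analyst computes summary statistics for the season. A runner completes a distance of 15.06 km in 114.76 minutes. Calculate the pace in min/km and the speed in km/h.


Pace = time / distance = 114.76 min / 15.06 km = 7.6202 min/km
Speed = distance / time_in_hours = 15.06 / 1.9127 hr
Speed = 7.8738 km/h

7.6202 min/km, 7.8738 km/h


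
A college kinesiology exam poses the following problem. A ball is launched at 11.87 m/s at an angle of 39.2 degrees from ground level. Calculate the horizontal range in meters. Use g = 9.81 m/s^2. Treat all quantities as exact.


R = v^2 * sin(2*theta) / g
Convert angle to radians: theta = 39.2 deg = 0.6842 rad
sin(2*theta) = sin(1.3683) = 0.9796
R = 11.87^2 * 0.9796 / 9.81
R = 140.8969 * 0.9796 / 9.81 = 14.0692 m

14.0692 m


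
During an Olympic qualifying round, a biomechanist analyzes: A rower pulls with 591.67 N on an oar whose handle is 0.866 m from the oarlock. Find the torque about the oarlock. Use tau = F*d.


tau = F * d
tau = 591.67 * 0.866
tau = 512.3862 N*m

512.3862 N*m


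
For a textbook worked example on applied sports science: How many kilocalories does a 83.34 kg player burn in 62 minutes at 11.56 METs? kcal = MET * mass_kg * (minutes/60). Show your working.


kcal = MET * mass * time_hr
Convert time: 62 min = 1.0333 hr
kcal = 11.56 * 83.34 * 1.0333
kcal = 995.5241 kcal

995.5241 kcal


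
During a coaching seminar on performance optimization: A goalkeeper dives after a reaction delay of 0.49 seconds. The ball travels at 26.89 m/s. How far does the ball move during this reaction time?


d = v * t
d = 26.89 * 0.49
d = 13.1761 m

13.1761 m


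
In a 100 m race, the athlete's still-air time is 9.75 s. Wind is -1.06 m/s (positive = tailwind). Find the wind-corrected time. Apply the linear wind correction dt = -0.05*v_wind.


dt = -0.05 * v_wind = -0.05 * -1.06 = 0.053 s
t_corrected = t_still + dt = 9.75 + (0.053)
t_corrected = 9.803 s

9.803 s


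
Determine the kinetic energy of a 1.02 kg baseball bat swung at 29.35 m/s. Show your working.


KE = 0.5 * m * v^2
KE = 0.5 * 1.02 * 29.35^2
KE = 0.5 * 1.02 * 861.4225 = 439.3255 J

439.3255 J


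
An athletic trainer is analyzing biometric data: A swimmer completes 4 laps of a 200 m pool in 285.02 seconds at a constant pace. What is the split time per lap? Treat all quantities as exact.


Split time = total_time / n_laps = 285.02 / 4
Split time = 71.255 s per lap

71.255 s


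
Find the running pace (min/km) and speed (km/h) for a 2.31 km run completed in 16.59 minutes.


Pace = time / distance = 16.59 min / 2.31 km = 7.1818 min/km
Speed = distance / time_in_hours = 2.31 / 0.2765 hr
Speed = 8.3544 km/h

7.1818 min/km, 8.3544 km/h


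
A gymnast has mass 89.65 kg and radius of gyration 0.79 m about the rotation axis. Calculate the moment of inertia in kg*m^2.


I = m * k^2
I = 89.65 * 0.79^2
I = 89.65 * 0.6241 = 55.9506 kg*m^2

55.9506 kg*m^2


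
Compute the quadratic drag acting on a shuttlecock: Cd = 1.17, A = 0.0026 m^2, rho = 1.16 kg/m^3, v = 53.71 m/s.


Fd = 0.5 * Cd * rho * A * v^2
Fd = 0.5 * 1.17 * 1.16 * 0.0026 * 53.71^2
v^2 = 2884.7641
Fd = 0.5 * 1.17 * 1.16 * 0.0026 * 2884.7641 = 5.0898 N

5.0898 N


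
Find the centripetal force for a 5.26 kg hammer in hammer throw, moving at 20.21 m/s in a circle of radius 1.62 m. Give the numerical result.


Fc = m * v^2 / r
v^2 = 20.21^2 = 408.4441
Fc = 5.26 * 408.4441 / 1.62
Fc = 2148.416 / 1.62 = 1326.1827 N

1326.1827 N


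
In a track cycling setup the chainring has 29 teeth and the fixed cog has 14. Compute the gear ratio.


GR = front_teeth / rear_teeth
GR = 29 / 14
GR = 2.0714

2.0714


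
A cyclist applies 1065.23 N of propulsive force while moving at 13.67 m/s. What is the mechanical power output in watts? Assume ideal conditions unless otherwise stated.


P = F * v
P = 1065.23 * 13.67
P = 14561.6941 W

14561.6941 W


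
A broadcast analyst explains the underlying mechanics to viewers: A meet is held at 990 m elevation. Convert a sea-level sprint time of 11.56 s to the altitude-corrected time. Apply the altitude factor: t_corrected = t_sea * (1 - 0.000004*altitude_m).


Correction factor = 1 - 0.000004 * 990 = 0.99604
t_corrected = t_sea * factor = 11.56 * 0.99604
t_corrected = 11.5142 s

11.5142 s


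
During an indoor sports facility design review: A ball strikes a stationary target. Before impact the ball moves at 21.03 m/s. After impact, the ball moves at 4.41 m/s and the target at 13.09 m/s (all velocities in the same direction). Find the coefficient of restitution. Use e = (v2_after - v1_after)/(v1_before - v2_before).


e = (v2_after - v1_after) / (v1_before - v2_before)
Numerator = 13.09 - 4.41 = 8.68
Denominator = 21.03 - 0 = 21.03
e = 8.68 / 21.03 = 0.4127

0.4127


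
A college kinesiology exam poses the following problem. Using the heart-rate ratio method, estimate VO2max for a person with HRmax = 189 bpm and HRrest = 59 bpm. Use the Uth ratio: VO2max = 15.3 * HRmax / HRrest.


VO2max = 15.3 * HRmax / HRrest
VO2max = 15.3 * 189 / 59
VO2max = 2891.7 / 59 = 49.0119 mL/kg/min

49.0119 mL/kg/min


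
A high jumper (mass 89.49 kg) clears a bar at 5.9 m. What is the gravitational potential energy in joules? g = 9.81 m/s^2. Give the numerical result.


PE = m * g * h
PE = 89.49 * 9.81 * 5.9
PE = 877.8969 * 5.9 = 5179.5917 J

5179.5917 J


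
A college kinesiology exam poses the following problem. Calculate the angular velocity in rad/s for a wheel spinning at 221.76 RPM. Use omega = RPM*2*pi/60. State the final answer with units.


omega = RPM * 2 * pi / 60
omega = 221.76 * 2 * 3.14159 / 60
omega = 1393.3592 / 60 = 23.2227 rad/s

23.2227 rad/s


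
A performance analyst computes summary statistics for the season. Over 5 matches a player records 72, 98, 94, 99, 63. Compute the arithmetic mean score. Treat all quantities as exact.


Average = sum / n
Sum = 426
Average = 426 / 5 = 85.2

85.2


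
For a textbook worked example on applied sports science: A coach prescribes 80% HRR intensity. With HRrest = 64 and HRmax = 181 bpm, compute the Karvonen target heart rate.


Target = HRrest + pct*(HRmax - HRrest)
Heart rate reserve = HRmax - HRrest = 181 - 64 = 117 bpm
Fraction = 80% = 0.8
Target = 64 + 0.8 * 117
Target = 64 + 93.6 = 157.6 bpm

157.6 bpm


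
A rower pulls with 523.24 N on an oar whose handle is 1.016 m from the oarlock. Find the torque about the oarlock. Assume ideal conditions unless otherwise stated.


tau = F * d
tau = 523.24 * 1.016
tau = 531.6118 N*m

531.6118 N*m


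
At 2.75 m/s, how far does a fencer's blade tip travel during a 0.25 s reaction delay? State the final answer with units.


d = v * t
d = 2.75 * 0.25
d = 0.6875 m

0.6875 m


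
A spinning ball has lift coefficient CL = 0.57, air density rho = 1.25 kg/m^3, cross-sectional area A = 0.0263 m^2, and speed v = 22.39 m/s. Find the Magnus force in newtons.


FM = 0.5 * CL * rho * A * v^2
FM = 0.5 * 0.57 * 1.25 * 0.0263 * 22.39^2
v^2 = 501.3121
FM = 0.5 * 0.57 * 1.25 * 0.0263 * 501.3121 = 4.697 N

4.697 N


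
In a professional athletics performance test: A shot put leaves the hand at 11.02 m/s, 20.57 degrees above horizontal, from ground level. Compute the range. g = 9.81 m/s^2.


R = v^2 * sin(2*theta) / g
Convert angle to radians: theta = 20.57 deg = 0.359 rad
sin(2*theta) = sin(0.718) = 0.6579
R = 11.02^2 * 0.6579 / 9.81
R = 121.4404 * 0.6579 / 9.81 = 8.1443 m

8.1443 m


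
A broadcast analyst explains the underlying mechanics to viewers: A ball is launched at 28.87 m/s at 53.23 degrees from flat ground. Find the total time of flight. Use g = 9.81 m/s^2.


T = 2*v*sin(theta)/g
sin(theta) = sin(53.23 deg) = 0.801
T = 2*28.87*0.801 / 9.81
T = 46.2523 / 9.81 = 4.7148 s

4.7148 s


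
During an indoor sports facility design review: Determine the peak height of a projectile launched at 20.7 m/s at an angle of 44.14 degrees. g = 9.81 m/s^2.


H = (v*sin(theta))^2 / (2*g)
vy = v*sin(theta) = 20.7 * sin(44.14 deg) = 14.4158 m/s
H = vy^2 / (2*g) = 207.8144 / (2*9.81)
H = 207.8144 / 19.62 = 10.592 m

10.592 m


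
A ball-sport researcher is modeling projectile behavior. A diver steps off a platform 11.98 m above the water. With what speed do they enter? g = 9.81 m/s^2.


v = sqrt(2 * g * h)
v = sqrt(2 * 9.81 * 11.98)
v = sqrt(235.0476) = 15.3313 m/s

15.3313 m/s


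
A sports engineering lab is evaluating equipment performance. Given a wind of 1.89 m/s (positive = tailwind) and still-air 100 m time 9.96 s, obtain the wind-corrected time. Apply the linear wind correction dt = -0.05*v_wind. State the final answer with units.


dt = -0.05 * v_wind = -0.05 * 1.89 = -0.0945 s
t_corrected = t_still + dt = 9.96 + (-0.0945)
t_corrected = 9.8655 s

9.8655 s


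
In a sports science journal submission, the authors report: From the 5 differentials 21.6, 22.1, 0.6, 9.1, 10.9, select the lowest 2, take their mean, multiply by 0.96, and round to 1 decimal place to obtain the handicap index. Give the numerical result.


All differentials: 21.6, 22.1, 0.6, 9.1, 10.9
Sorted: 0.6, 9.1, 10.9, 21.6, 22.1
Best 2: 0.6, 9.1
Average of best = 9.7 / 2 = 4.85
Raw index = 4.85 * 0.96 = 4.656
Handicap index = round(4.656, 1) = 4.7

4.7


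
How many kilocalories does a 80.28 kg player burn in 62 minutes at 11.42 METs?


kcal = MET * mass * time_hr
Convert time: 62 min = 1.0333 hr
kcal = 11.42 * 80.28 * 1.0333
kcal = 947.3575 kcal

947.3575 kcal


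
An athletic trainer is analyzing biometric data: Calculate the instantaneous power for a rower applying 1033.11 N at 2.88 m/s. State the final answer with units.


P = F * v
P = 1033.11 * 2.88
P = 2975.3568 W

2975.3568 W
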